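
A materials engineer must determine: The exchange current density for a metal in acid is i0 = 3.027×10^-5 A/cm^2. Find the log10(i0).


i0 = 3.027×10^-5 A/cm^2
log10(i0) = -4.519

-4.519


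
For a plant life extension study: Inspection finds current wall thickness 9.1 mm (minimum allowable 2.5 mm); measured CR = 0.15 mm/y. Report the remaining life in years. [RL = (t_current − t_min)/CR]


Apply the remaining-life relation: RL = (t_current − t_min) / CR
RL = (9.1 − 2.5) / 0.15 = 6.6 / 0.15 = 44.0 years

44.0 years


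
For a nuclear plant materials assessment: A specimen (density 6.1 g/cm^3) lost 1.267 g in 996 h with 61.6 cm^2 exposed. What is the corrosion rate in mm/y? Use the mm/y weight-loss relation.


Apply the mm/y weight-loss relation: CR = 87600 * W / (D * A * T)
Numerator: 87600 * 1.267 = 110989.2
Denominator: 6.1 * 61.6 * 996 = 374256.96
CR = 110989.2 / 374256.96 = 0.29656 mm/y

0.29656 mm/y


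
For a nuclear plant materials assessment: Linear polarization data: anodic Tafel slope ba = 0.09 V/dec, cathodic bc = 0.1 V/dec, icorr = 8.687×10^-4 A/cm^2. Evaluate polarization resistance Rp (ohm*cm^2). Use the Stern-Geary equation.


Apply the Stern-Geary equation: Rp = ba*bc / (2.303*icorr*(ba+bc))
ba*bc = 0.09*0.1 = 0.009
ba+bc = 0.19; 2.303*icorr*(ba+bc) = 2.303*8.687×10^-4*0.19 = 3.8011706×10^-4
Rp = 0.009 / 3.8011706×10^-4 = 23.68 ohm*cm^2

23.68 ohm*cm^2


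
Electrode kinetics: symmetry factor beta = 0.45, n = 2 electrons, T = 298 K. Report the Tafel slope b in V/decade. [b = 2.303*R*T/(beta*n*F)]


Apply the Tafel slope relation: b = 2.303*R*T/(beta*n*F)
Numerator: 2.303 * 8.314 * 298 = 5705.85
Denominator: 0.45 * 2 * 96485 = 86836.5
b = 5705.85 / 86836.5 = 0.0657 V/decade

0.0657 V/decade


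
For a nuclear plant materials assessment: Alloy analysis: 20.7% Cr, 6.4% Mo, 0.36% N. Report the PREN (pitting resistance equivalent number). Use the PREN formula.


Apply the PREN formula: PREN = Cr + 3.3*Mo + 16*N
PREN = 20.7 + 3.3*6.4 + 16*0.36
PREN = 20.7 + 21.12 + 5.76 = 47.58

47.58


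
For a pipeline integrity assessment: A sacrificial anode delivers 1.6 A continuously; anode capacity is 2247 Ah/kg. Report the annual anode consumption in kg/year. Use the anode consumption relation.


Annual consumption = current * hours per year / capacity
Rate = 1.6 * 8760 / 2247 = 6.2 kg/year

6.2 kg/year


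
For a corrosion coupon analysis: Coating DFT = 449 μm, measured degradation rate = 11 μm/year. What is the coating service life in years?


Service life = thickness / degradation rate
Life = 449 / 11 = 40.8 years

40.8 years


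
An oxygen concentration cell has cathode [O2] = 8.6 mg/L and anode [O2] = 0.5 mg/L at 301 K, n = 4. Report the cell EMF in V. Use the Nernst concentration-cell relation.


Apply the Nernst concentration-cell relation: E = (RT/nF)*ln(C_cathode/C_anode)
RT/nF = 8.314*301/(4*96485) = 0.0064842 V
ln(8.6/0.5) = 2.84491
E = 0.0064842 * 2.84491 = 0.01845 V

0.01845 V


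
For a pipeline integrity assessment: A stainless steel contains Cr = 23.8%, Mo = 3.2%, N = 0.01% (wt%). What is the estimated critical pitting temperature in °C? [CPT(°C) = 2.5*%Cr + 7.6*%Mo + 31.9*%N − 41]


Apply the ASTM G48 empirical CPT estimate: CPT(°C) = 2.5*%Cr + 7.6*%Mo + 31.9*%N − 41
2.5*23.8 = 59.5; 7.6*3.2 = 24.32; 31.9*0.01 = 0.319
CPT = 59.5 + 24.32 + 0.319 − 41 = 43.139 °C
Rounded to 0.1 °C: CPT ≈ 43.1 °C

43.1 °C


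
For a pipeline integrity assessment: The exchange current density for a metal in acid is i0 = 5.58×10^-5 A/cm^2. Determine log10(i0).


i0 = 5.58×10^-5 A/cm^2
log10(i0) = -4.253

-4.253


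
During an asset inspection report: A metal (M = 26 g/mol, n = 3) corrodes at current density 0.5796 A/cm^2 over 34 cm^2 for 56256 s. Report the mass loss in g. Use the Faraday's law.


Apply Faraday's law: m = i*A*t*M / (n*F)
Total charge passed Q = i*A*t = 0.5796*34*56256 = 1108603.2384 C
m = Q*M/(n*F) = 1108603.2384*26/(3*96485) = 99.57915 g

99.57915 g


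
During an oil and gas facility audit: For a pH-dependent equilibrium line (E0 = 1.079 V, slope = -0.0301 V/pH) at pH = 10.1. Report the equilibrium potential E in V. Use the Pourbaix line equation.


Apply the Pourbaix line equation: E = E0 + slope*pH
E = 1.079 + (-0.0301)*10.1 = 1.079 + (-0.30401) = 0.77499 V
Rounded to 3 decimal places: E = 0.775 V

0.775 V


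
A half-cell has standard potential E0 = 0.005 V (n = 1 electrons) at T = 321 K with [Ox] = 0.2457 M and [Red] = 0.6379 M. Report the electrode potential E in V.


Apply the Nernst equation: E = E0 + (RT/nF)*ln([Ox]/[Red])
Step 1: RT/nF = 8.314*321/(1*96485) = 0.0276602 V
Step 2: [Ox]/[Red] = 0.2457/0.6379 = 0.38517
Step 3: ln(0.38517) = -0.95407
Step 4: correction = 0.0276602 * -0.95407 = -0.026 V
E = 0.005 + -0.026 = -0.021 V

-0.021 V


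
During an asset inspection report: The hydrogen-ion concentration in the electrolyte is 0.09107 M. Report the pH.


pH = −log10[H+]
pH = −log10(0.09107) = 1.04

1.04


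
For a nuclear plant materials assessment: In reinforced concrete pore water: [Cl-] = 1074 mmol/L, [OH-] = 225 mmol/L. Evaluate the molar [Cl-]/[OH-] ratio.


Threshold parameter = [Cl-] / [OH-] (molar basis; both in mmol/L, so units cancel)
Ratio = 1074 / 225 = 4.77

4.77


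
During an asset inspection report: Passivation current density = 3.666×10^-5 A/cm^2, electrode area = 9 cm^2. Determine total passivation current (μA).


I = i_pass * A, then convert A → μA (×10^6)
I = 3.666×10^-5 * 9 * 10^6 = 329.94 μA

329.94 μA


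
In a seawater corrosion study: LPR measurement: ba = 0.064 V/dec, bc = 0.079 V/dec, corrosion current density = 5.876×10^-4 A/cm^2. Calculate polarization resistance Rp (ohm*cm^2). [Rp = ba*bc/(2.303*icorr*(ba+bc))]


Apply the Stern-Geary equation: Rp = ba*bc / (2.303*icorr*(ba+bc))
ba*bc = 0.064*0.079 = 0.005056
ba+bc = 0.143; 2.303*icorr*(ba+bc) = 2.303*5.876×10^-4*0.143 = 1.9351372×10^-4
Rp = 0.005056 / 1.9351372×10^-4 = 26.1 ohm*cm^2

26.1 ohm*cm^2


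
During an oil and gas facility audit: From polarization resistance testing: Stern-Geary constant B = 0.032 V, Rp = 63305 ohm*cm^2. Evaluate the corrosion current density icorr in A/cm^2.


Apply the Stern-Geary relation: icorr = B / Rp
icorr = 0.032 / 63305 = 5.055×10^-7 A/cm^2

5.055×10^-7 A/cm^2


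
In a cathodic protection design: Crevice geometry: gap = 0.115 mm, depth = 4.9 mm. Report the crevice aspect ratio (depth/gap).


Aspect ratio = depth / gap
Ratio = 4.9 / 0.115 = 42.6

42.6


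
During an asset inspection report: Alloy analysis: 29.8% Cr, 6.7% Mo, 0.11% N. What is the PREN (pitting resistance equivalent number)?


Apply the PREN formula: PREN = Cr + 3.3*Mo + 16*N
PREN = 29.8 + 3.3*6.7 + 16*0.11
PREN = 29.8 + 22.11 + 1.76 = 53.67

53.67


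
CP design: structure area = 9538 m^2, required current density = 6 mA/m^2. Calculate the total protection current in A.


I = area * current density, then convert mA → A (÷1000)
I = 9538 * 6 / 1000 = 57.23 A

57.23 A


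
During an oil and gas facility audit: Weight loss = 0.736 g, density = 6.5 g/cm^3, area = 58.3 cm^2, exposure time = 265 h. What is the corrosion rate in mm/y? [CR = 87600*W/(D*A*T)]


Apply the mm/y weight-loss relation: CR = 87600 * W / (D * A * T)
Numerator: 87600 * 0.736 = 64473.6
Denominator: 6.5 * 58.3 * 265 = 100421.75
CR = 64473.6 / 100421.75 = 0.64203 mm/y

0.64203 mm/y


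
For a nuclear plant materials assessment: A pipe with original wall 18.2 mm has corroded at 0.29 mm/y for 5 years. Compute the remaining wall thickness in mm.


Remaining wall = original − CR × time
t = 18.2 − 0.29*5 = 18.2 − 1.45 = 16.75 mm

16.75 mm


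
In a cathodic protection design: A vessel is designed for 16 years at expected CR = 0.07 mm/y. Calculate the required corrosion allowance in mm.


Corrosion allowance = CR × design life
CA = 0.07 * 16 = 1.12 mm

1.12 mm


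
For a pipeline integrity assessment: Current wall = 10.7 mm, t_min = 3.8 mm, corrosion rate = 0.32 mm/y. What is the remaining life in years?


Apply the remaining-life relation: RL = (t_current − t_min) / CR
RL = (10.7 − 3.8) / 0.32 = 6.9 / 0.32 = 21.6 years

21.6 years


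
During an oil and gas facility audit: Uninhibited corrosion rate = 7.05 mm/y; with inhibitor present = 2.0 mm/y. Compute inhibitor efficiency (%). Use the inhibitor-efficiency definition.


Apply the inhibitor-efficiency definition: IE = (CR_blank − CR_inh)/CR_blank × 100
IE = (7.05 − 2.0) / 7.05 × 100
IE = 5.05 / 7.05 × 100 = 71.6 %

71.6 %


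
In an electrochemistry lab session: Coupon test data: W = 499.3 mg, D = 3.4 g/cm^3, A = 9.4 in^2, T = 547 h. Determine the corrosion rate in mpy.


Apply the mpy weight-loss relation: CR = 534 * W / (D * A * T)
Numerator: 534 * 499.3 = 266626.2
Denominator: 3.4 * 9.4 * 547 = 17482.12
CR = 266626.2 / 17482.12 = 15.251 mpy

15.251 mpy


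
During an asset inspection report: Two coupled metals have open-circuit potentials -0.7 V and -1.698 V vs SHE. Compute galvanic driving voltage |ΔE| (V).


Driving voltage is the absolute potential difference.
|ΔE| = |-0.7 − (-1.698)| = 0.998 V

0.998 V


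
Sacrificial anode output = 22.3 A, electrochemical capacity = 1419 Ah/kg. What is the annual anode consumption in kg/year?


Annual consumption = current * hours per year / capacity
Rate = 22.3 * 8760 / 1419 = 137.7 kg/year

137.7 kg/year


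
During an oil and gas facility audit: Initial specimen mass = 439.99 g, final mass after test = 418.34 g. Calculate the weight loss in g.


Weight loss = initial − final
WL = 439.99 − 418.34 = 21.65 g

21.65 g


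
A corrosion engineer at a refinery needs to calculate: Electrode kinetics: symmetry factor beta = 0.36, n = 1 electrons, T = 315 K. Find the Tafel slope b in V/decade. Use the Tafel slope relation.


Apply the Tafel slope relation: b = 2.303*R*T/(beta*n*F)
Numerator: 2.303 * 8.314 * 315 = 6031.35
Denominator: 0.36 * 1 * 96485 = 34734.6
b = 6031.35 / 34734.6 = 0.174 V/decade

0.174 V/decade


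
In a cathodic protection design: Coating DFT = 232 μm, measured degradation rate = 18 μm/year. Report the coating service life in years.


Service life = thickness / degradation rate
Life = 232 / 18 = 12.9 years

12.9 years


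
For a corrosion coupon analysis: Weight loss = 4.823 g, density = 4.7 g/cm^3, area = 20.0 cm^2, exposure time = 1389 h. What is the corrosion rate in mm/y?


Apply the mm/y weight-loss relation: CR = 87600 * W / (D * A * T)
Numerator: 87600 * 4.823 = 422494.8
Denominator: 4.7 * 20.0 * 1389 = 130566.0
CR = 422494.8 / 130566.0 = 3.235872 mm/y

3.235872 mm/y


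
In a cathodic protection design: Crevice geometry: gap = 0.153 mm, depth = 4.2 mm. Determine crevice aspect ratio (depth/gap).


Aspect ratio = depth / gap
Ratio = 4.2 / 0.153 = 27.5

27.5


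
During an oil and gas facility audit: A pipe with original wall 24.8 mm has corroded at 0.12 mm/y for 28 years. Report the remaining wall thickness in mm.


Remaining wall = original − CR × time
t = 24.8 − 0.12*28 = 24.8 − 3.36 = 21.44 mm

21.44 mm


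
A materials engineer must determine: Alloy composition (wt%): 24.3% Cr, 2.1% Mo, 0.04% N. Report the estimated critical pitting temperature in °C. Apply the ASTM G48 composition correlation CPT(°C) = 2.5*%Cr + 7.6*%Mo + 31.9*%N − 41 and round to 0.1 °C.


Apply the ASTM G48 empirical CPT estimate: CPT(°C) = 2.5*%Cr + 7.6*%Mo + 31.9*%N − 41
2.5*24.3 = 60.75; 7.6*2.1 = 15.96; 31.9*0.04 = 1.276
CPT = 60.75 + 15.96 + 1.276 − 41 = 36.986 °C
Rounded to 0.1 °C: CPT ≈ 37.0 °C

37.0 °C


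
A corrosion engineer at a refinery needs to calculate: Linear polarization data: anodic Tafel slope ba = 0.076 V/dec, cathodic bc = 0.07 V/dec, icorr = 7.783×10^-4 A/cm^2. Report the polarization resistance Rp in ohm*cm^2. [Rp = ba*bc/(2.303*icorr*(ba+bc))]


Apply the Stern-Geary equation: Rp = ba*bc / (2.303*icorr*(ba+bc))
ba*bc = 0.076*0.07 = 0.00532
ba+bc = 0.146; 2.303*icorr*(ba+bc) = 2.303*7.783×10^-4*0.146 = 2.6169404×10^-4
Rp = 0.00532 / 2.6169404×10^-4 = 20.3 ohm*cm^2

20.3 ohm*cm^2


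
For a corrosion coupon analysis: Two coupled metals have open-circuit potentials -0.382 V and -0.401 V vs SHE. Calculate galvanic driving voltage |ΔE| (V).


Driving voltage is the absolute potential difference.
|ΔE| = |-0.382 − (-0.401)| = 0.019 V

0.019 V


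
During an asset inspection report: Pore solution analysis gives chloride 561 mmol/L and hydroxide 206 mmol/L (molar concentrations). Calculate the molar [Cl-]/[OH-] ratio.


Threshold parameter = [Cl-] / [OH-] (molar basis; both in mmol/L, so units cancel)
Ratio = 561 / 206 = 2.72

2.72


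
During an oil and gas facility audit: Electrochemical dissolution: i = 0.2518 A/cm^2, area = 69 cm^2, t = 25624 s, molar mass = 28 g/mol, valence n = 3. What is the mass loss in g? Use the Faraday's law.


Apply Faraday's law: m = i*A*t*M / (n*F)
Total charge passed Q = i*A*t = 0.2518*69*25624 = 445196.5008 C
m = Q*M/(n*F) = 445196.5008*28/(3*96485) = 43.065 g

43.065 g


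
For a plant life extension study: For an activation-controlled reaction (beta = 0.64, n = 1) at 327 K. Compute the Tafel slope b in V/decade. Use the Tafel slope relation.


Apply the Tafel slope relation: b = 2.303*R*T/(beta*n*F)
Numerator: 2.303 * 8.314 * 327 = 6261.12
Denominator: 0.64 * 1 * 96485 = 61750.4
b = 6261.12 / 61750.4 = 0.1014 V/decade

0.1014 V/decade


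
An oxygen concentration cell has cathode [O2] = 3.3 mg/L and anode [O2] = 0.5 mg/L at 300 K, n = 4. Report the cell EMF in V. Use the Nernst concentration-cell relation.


Apply the Nernst concentration-cell relation: E = (RT/nF)*ln(C_cathode/C_anode)
RT/nF = 8.314*300/(4*96485) = 0.00646266 V
ln(3.3/0.5) = 1.88707
E = 0.00646266 * 1.88707 = 0.0122 V

0.0122 V


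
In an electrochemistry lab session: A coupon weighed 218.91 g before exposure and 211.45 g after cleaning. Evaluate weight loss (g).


Weight loss = initial − final
WL = 218.91 − 211.45 = 7.46 g

7.46 g


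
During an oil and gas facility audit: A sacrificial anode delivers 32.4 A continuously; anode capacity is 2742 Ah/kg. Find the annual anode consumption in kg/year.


Annual consumption = current * hours per year / capacity
Rate = 32.4 * 8760 / 2742 = 103.5 kg/year

103.5 kg/year


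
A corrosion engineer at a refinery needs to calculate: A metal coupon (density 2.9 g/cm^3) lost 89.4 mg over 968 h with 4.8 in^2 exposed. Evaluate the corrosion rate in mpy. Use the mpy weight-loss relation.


Apply the mpy weight-loss relation: CR = 534 * W / (D * A * T)
Numerator: 534 * 89.4 = 47739.6
Denominator: 2.9 * 4.8 * 968 = 13474.56
CR = 47739.6 / 13474.56 = 3.54294 mpy

3.54294 mpy


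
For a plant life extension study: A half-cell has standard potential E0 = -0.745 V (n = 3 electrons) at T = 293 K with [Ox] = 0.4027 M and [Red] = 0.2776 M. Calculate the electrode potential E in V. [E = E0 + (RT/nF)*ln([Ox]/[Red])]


Apply the Nernst equation: E = E0 + (RT/nF)*ln([Ox]/[Red])
Step 1: RT/nF = 8.314*293/(3*96485) = 0.00841582 V
Step 2: [Ox]/[Red] = 0.4027/0.2776 = 1.450648
Step 3: ln(1.450648) = 0.37201
Step 4: correction = 0.00841582 * 0.37201 = 0.003 V
E = -0.745 + 0.003 = -0.742 V

-0.742 V


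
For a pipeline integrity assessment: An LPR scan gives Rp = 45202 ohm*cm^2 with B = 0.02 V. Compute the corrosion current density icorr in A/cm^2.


Apply the Stern-Geary relation: icorr = B / Rp
icorr = 0.02 / 45202 = 4.425×10^-7 A/cm^2

4.425×10^-7 A/cm^2


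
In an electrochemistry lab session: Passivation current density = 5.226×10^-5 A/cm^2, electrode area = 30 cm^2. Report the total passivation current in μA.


I = i_pass * A, then convert A → μA (×10^6)
I = 5.226×10^-5 * 30 * 10^6 = 1567.8 μA

1567.8 μA


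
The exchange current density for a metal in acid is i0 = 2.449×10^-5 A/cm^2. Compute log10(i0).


i0 = 2.449×10^-5 A/cm^2
log10(i0) = -4.611

-4.611


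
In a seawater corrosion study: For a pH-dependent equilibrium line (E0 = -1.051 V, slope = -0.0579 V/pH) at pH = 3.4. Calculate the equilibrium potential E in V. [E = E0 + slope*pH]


Apply the Pourbaix line equation: E = E0 + slope*pH
E = -1.051 + (-0.0579)*3.4 = -1.051 + (-0.19686) = -1.24786 V
Rounded to 4 decimal places: E = -1.2479 V

-1.2479 V


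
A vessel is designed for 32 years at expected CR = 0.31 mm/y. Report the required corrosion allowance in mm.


Corrosion allowance = CR × design life
CA = 0.31 * 32 = 9.92 mm

9.92 mm


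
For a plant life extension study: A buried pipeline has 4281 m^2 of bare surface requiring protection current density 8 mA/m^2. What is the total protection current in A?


I = area * current density, then convert mA → A (÷1000)
I = 4281 * 8 / 1000 = 34.25 A

34.25 A


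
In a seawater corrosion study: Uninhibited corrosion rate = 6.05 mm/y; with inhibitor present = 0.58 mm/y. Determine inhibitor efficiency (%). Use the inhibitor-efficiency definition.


Apply the inhibitor-efficiency definition: IE = (CR_blank − CR_inh)/CR_blank × 100
IE = (6.05 − 0.58) / 6.05 × 100
IE = 5.47 / 6.05 × 100 = 90.4 %

90.4 %


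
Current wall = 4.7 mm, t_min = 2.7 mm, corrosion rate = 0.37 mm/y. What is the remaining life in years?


Apply the remaining-life relation: RL = (t_current − t_min) / CR
RL = (4.7 − 2.7) / 0.37 = 2.0 / 0.37 = 5.4 years

5.4 years


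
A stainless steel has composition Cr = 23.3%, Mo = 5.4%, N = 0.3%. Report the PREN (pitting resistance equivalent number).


Apply the PREN formula: PREN = Cr + 3.3*Mo + 16*N
PREN = 23.3 + 3.3*5.4 + 16*0.3
PREN = 23.3 + 17.82 + 4.8 = 45.92

45.92


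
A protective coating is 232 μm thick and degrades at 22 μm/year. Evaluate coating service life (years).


Service life = thickness / degradation rate
Life = 232 / 22 = 10.5 years

10.5 years


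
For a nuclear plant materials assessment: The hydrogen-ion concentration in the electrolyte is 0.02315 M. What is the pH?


pH = −log10[H+]
pH = −log10(0.02315) = 1.64

1.64


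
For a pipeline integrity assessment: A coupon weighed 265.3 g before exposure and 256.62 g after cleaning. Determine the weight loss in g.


Weight loss = initial − final
WL = 265.3 − 256.62 = 8.68 g

8.68 g


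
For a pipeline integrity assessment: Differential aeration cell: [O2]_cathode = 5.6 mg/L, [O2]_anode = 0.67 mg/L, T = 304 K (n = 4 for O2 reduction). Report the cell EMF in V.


Apply the Nernst concentration-cell relation: E = (RT/nF)*ln(C_cathode/C_anode)
RT/nF = 8.314*304/(4*96485) = 0.00654883 V
ln(5.6/0.67) = 2.12324
E = 0.00654883 * 2.12324 = 0.0139 V

0.0139 V


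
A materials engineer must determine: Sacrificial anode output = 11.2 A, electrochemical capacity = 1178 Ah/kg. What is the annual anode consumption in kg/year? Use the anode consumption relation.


Annual consumption = current * hours per year / capacity
Rate = 11.2 * 8760 / 1178 = 83.3 kg/year

83.3 kg/year


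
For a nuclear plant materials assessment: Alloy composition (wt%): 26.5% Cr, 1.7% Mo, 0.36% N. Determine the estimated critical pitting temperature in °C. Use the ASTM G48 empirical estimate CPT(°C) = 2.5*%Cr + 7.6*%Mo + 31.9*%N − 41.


Apply the ASTM G48 empirical CPT estimate: CPT(°C) = 2.5*%Cr + 7.6*%Mo + 31.9*%N − 41
2.5*26.5 = 66.25; 7.6*1.7 = 12.92; 31.9*0.36 = 11.484
CPT = 66.25 + 12.92 + 11.484 − 41 = 49.654 °C
Rounded to 0.1 °C: CPT ≈ 49.7 °C

49.7 °C


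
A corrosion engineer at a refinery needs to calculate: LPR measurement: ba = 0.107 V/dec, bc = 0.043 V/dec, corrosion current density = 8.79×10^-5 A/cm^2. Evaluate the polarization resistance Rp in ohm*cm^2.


Apply the Stern-Geary equation: Rp = ba*bc / (2.303*icorr*(ba+bc))
ba*bc = 0.107*0.043 = 0.004601
ba+bc = 0.15; 2.303*icorr*(ba+bc) = 2.303*8.79×10^-5*0.15 = 3.0365055×10^-5
Rp = 0.004601 / 3.0365055×10^-5 = 151.5 ohm*cm^2

151.5 ohm*cm^2


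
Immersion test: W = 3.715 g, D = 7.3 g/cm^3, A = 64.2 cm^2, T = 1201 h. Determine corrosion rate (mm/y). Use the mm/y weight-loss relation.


Apply the mm/y weight-loss relation: CR = 87600 * W / (D * A * T)
Numerator: 87600 * 3.715 = 325434.0
Denominator: 7.3 * 64.2 * 1201 = 562860.66
CR = 325434.0 / 562860.66 = 0.578179 mm/y

0.578179 mm/y


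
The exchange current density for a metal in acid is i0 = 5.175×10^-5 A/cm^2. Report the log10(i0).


i0 = 5.175×10^-5 A/cm^2
log10(i0) = -4.286

-4.286


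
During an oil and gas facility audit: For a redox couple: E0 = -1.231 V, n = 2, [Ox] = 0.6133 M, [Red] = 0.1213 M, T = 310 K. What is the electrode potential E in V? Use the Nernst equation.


Apply the Nernst equation: E = E0 + (RT/nF)*ln([Ox]/[Red])
Step 1: RT/nF = 8.314*310/(2*96485) = 0.01335617 V
Step 2: [Ox]/[Red] = 0.6133/0.1213 = 5.056059
Step 3: ln(5.056059) = 1.620587
Step 4: correction = 0.01335617 * 1.620587 = 0.022 V
E = -1.231 + 0.022 = -1.209 V

-1.209 V


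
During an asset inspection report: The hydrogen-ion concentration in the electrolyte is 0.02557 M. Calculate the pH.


pH = −log10[H+]
pH = −log10(0.02557) = 1.59

1.59


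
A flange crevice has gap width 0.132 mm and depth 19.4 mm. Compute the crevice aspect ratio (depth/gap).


Aspect ratio = depth / gap
Ratio = 19.4 / 0.132 = 147.0

147.0


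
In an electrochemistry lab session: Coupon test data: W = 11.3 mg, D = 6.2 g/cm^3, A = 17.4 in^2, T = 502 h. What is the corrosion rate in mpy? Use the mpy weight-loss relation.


Apply the mpy weight-loss relation: CR = 534 * W / (D * A * T)
Numerator: 534 * 11.3 = 6034.2
Denominator: 6.2 * 17.4 * 502 = 54155.76
CR = 6034.2 / 54155.76 = 0.1114 mpy

0.1114 mpy


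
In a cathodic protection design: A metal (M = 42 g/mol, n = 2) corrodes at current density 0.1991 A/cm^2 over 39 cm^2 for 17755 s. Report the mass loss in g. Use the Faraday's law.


Apply Faraday's law: m = i*A*t*M / (n*F)
Total charge passed Q = i*A*t = 0.1991*39*17755 = 137865.7995 C
m = Q*M/(n*F) = 137865.7995*42/(2*96485) = 30.0065 g

30.0065 g


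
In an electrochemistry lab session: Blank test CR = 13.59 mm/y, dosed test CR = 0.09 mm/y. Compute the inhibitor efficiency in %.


Apply the inhibitor-efficiency definition: IE = (CR_blank − CR_inh)/CR_blank × 100
IE = (13.59 − 0.09) / 13.59 × 100
IE = 13.5 / 13.59 × 100 = 99.3 %

99.3 %


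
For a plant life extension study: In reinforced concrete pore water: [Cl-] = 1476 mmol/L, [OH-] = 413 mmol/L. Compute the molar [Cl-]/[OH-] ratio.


Threshold parameter = [Cl-] / [OH-] (molar basis; both in mmol/L, so units cancel)
Ratio = 1476 / 413 = 3.57

3.57


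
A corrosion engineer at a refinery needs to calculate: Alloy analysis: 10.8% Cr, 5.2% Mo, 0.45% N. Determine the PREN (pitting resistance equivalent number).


Apply the PREN formula: PREN = Cr + 3.3*Mo + 16*N
PREN = 10.8 + 3.3*5.2 + 16*0.45
PREN = 10.8 + 17.16 + 7.2 = 35.16

35.16


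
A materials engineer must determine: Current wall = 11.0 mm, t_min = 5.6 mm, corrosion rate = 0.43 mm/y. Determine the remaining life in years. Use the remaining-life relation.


Apply the remaining-life relation: RL = (t_current − t_min) / CR
RL = (11.0 − 5.6) / 0.43 = 5.4 / 0.43 = 12.6 years

12.6 years


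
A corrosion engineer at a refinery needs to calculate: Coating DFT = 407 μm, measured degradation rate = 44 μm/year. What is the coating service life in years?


Service life = thickness / degradation rate
Life = 407 / 44 = 9.3 years

9.3 years


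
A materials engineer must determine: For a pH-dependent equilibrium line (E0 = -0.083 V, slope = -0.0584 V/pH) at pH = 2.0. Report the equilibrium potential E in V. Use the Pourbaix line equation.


Apply the Pourbaix line equation: E = E0 + slope*pH
E = -0.083 + (-0.0584)*2.0 = -0.083 + (-0.1168) = -0.1998 V
Rounded to 4 decimal places: E = -0.1998 V

-0.1998 V


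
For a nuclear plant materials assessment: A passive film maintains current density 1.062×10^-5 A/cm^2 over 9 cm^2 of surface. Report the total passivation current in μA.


I = i_pass * A, then convert A → μA (×10^6)
I = 1.062×10^-5 * 9 * 10^6 = 95.58 μA

95.58 μA


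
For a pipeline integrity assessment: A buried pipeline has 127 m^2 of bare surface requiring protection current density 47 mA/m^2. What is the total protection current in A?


I = area * current density, then convert mA → A (÷1000)
I = 127 * 47 / 1000 = 5.97 A

5.97 A


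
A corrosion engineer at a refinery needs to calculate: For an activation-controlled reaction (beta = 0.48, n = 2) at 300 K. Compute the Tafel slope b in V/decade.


Apply the Tafel slope relation: b = 2.303*R*T/(beta*n*F)
Numerator: 2.303 * 8.314 * 300 = 5744.14
Denominator: 0.48 * 2 * 96485 = 92625.6
b = 5744.14 / 92625.6 = 0.062 V/decade

0.062 V/decade


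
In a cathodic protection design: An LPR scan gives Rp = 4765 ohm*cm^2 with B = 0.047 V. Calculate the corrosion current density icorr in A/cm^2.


Apply the Stern-Geary relation: icorr = B / Rp
icorr = 0.047 / 4765 = 9.864×10^-6 A/cm^2

9.864×10^-6 A/cm^2


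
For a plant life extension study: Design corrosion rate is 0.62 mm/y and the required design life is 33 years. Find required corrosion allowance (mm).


Corrosion allowance = CR × design life
CA = 0.62 * 33 = 20.46 mm

20.46 mm


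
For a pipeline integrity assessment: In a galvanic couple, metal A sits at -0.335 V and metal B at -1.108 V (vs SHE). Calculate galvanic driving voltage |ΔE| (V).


Driving voltage is the absolute potential difference.
|ΔE| = |-0.335 − (-1.108)| = 0.773 V

0.773 V


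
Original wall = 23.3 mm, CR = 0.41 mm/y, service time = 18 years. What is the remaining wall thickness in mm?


Remaining wall = original − CR × time
t = 23.3 − 0.41*18 = 23.3 − 7.38 = 15.92 mm

15.92 mm


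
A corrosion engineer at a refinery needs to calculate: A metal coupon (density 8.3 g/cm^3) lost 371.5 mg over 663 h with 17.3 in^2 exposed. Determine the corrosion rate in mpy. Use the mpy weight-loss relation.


Apply the mpy weight-loss relation: CR = 534 * W / (D * A * T)
Numerator: 534 * 371.5 = 198381.0
Denominator: 8.3 * 17.3 * 663 = 95200.17
CR = 198381.0 / 95200.17 = 2.084 mpy

2.084 mpy


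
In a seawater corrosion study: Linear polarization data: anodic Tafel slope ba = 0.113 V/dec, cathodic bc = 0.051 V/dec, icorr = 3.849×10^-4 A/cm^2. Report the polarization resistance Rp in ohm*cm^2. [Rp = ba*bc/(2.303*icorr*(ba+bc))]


Apply the Stern-Geary equation: Rp = ba*bc / (2.303*icorr*(ba+bc))
ba*bc = 0.113*0.051 = 0.005763
ba+bc = 0.164; 2.303*icorr*(ba+bc) = 2.303*3.849×10^-4*0.164 = 1.4537365×10^-4
Rp = 0.005763 / 1.4537365×10^-4 = 39.6 ohm*cm^2

39.6 ohm*cm^2


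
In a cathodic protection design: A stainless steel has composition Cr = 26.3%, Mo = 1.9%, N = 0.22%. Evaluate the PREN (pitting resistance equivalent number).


Apply the PREN formula: PREN = Cr + 3.3*Mo + 16*N
PREN = 26.3 + 3.3*1.9 + 16*0.22
PREN = 26.3 + 6.27 + 3.52 = 36.09

36.09


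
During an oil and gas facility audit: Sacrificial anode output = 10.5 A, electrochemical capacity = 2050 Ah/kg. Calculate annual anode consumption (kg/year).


Annual consumption = current * hours per year / capacity
Rate = 10.5 * 8760 / 2050 = 44.9 kg/year

44.9 kg/year


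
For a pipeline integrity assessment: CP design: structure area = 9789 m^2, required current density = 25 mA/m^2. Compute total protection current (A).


I = area * current density, then convert mA → A (÷1000)
I = 9789 * 25 / 1000 = 244.73 A

244.73 A


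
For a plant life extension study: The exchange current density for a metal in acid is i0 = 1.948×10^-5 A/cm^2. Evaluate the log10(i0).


i0 = 1.948×10^-5 A/cm^2
log10(i0) = -4.71

-4.71


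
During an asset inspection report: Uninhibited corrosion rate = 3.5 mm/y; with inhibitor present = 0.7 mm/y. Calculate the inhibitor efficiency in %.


Apply the inhibitor-efficiency definition: IE = (CR_blank − CR_inh)/CR_blank × 100
IE = (3.5 − 0.7) / 3.5 × 100
IE = 2.8 / 3.5 × 100 = 80.0 %

80.0 %


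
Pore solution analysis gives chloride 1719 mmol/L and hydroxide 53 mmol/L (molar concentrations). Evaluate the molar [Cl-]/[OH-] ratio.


Threshold parameter = [Cl-] / [OH-] (molar basis; both in mmol/L, so units cancel)
Ratio = 1719 / 53 = 32.43

32.43


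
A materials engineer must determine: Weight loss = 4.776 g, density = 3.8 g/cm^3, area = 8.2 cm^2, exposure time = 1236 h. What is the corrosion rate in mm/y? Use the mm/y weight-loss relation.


Apply the mm/y weight-loss relation: CR = 87600 * W / (D * A * T)
Numerator: 87600 * 4.776 = 418377.6
Denominator: 3.8 * 8.2 * 1236 = 38513.76
CR = 418377.6 / 38513.76 = 10.863068 mm/y

10.863068 mm/y


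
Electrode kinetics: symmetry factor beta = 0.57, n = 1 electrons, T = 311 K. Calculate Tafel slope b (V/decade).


Apply the Tafel slope relation: b = 2.303*R*T/(beta*n*F)
Numerator: 2.303 * 8.314 * 311 = 5954.76
Denominator: 0.57 * 1 * 96485 = 54996.45
b = 5954.76 / 54996.45 = 0.1083 V/decade

0.1083 V/decade


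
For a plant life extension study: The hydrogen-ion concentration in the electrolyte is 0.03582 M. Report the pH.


pH = −log10[H+]
pH = −log10(0.03582) = 1.45

1.45


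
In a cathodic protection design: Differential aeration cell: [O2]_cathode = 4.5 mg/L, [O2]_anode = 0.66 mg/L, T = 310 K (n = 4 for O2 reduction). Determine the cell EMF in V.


Apply the Nernst concentration-cell relation: E = (RT/nF)*ln(C_cathode/C_anode)
RT/nF = 8.314*310/(4*96485) = 0.00667808 V
ln(4.5/0.66) = 1.91959
E = 0.00667808 * 1.91959 = 0.01282 V

0.01282 V


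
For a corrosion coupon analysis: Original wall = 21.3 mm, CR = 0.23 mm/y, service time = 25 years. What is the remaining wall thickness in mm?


Remaining wall = original − CR × time
t = 21.3 − 0.23*25 = 21.3 − 5.75 = 15.55 mm

15.55 mm


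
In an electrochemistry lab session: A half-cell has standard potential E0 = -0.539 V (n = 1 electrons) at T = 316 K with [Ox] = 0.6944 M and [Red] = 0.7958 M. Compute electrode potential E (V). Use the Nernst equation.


Apply the Nernst equation: E = E0 + (RT/nF)*ln([Ox]/[Red])
Step 1: RT/nF = 8.314*316/(1*96485) = 0.02722935 V
Step 2: [Ox]/[Red] = 0.6944/0.7958 = 0.872581
Step 3: ln(0.872581) = -0.1363
Step 4: correction = 0.02722935 * -0.1363 = -0.004 V
E = -0.539 + -0.004 = -0.543 V

-0.543 V


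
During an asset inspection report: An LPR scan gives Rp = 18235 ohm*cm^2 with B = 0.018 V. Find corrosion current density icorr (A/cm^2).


Apply the Stern-Geary relation: icorr = B / Rp
icorr = 0.018 / 18235 = 9.871×10^-7 A/cm^2

9.871×10^-7 A/cm^2


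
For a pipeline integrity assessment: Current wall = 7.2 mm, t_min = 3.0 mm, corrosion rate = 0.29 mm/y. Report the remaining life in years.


Apply the remaining-life relation: RL = (t_current − t_min) / CR
RL = (7.2 − 3.0) / 0.29 = 4.2 / 0.29 = 14.5 years

14.5 years


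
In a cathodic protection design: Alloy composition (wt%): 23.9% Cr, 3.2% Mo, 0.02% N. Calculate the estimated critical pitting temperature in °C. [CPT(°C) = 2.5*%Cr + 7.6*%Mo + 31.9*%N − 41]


Apply the ASTM G48 empirical CPT estimate: CPT(°C) = 2.5*%Cr + 7.6*%Mo + 31.9*%N − 41
2.5*23.9 = 59.75; 7.6*3.2 = 24.32; 31.9*0.02 = 0.638
CPT = 59.75 + 24.32 + 0.638 − 41 = 43.708 °C
Rounded to 0.1 °C: CPT ≈ 43.7 °C

43.7 °C


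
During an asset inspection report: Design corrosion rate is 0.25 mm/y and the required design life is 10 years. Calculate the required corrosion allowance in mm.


Corrosion allowance = CR × design life
CA = 0.25 * 10 = 2.5 mm

2.5 mm


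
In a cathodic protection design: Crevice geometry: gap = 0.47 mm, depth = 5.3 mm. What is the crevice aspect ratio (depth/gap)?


Aspect ratio = depth / gap
Ratio = 5.3 / 0.47 = 11.3

11.3


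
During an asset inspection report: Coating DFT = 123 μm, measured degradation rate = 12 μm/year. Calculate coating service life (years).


Service life = thickness / degradation rate
Life = 123 / 12 = 10.3 years

10.3 years


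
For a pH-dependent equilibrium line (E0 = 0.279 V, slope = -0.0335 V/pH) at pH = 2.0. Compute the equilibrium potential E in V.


Apply the Pourbaix line equation: E = E0 + slope*pH
E = 0.279 + (-0.0335)*2.0 = 0.279 + (-0.067) = 0.212 V
Rounded to 4 decimal places: E = 0.2120 V

0.2120 V


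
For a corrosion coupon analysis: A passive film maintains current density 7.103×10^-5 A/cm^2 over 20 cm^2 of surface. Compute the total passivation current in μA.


I = i_pass * A, then convert A → μA (×10^6)
I = 7.103×10^-5 * 20 * 10^6 = 1420.6 μA

1420.6 μA


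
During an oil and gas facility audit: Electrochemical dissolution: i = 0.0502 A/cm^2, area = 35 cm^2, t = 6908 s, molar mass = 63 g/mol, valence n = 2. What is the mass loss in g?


Apply Faraday's law: m = i*A*t*M / (n*F)
Total charge passed Q = i*A*t = 0.0502*35*6908 = 12137.356 C
m = Q*M/(n*F) = 12137.356*63/(2*96485) = 3.9626 g

3.9626 g


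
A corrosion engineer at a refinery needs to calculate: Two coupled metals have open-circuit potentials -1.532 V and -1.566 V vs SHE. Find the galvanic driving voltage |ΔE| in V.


Driving voltage is the absolute potential difference.
|ΔE| = |-1.532 − (-1.566)| = 0.034 V

0.034 V


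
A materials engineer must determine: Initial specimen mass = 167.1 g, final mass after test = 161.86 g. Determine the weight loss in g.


Weight loss = initial − final
WL = 167.1 − 161.86 = 5.24 g

5.24 g


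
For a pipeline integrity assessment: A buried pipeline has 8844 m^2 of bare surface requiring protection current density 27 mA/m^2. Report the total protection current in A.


I = area * current density, then convert mA → A (÷1000)
I = 8844 * 27 / 1000 = 238.79 A

238.79 A


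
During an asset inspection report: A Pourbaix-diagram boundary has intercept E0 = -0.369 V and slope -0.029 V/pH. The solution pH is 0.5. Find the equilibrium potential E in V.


Apply the Pourbaix line equation: E = E0 + slope*pH
E = -0.369 + (-0.029)*0.5 = -0.369 + (-0.0145) = -0.3835 V
Rounded to 3 decimal places: E = -0.384 V

-0.384 V


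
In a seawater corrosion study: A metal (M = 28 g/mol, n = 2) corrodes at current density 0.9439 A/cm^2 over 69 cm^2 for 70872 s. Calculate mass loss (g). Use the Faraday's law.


Apply Faraday's law: m = i*A*t*M / (n*F)
Total charge passed Q = i*A*t = 0.9439*69*70872 = 4615829.5752 C
m = Q*M/(n*F) = 4615829.5752*28/(2*96485) = 669.75814 g

669.75814 g


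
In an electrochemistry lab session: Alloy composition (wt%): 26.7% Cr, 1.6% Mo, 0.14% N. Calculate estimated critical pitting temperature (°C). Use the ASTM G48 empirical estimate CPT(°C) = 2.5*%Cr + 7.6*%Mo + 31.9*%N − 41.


Apply the ASTM G48 empirical CPT estimate: CPT(°C) = 2.5*%Cr + 7.6*%Mo + 31.9*%N − 41
2.5*26.7 = 66.75; 7.6*1.6 = 12.16; 31.9*0.14 = 4.466
CPT = 66.75 + 12.16 + 4.466 − 41 = 42.376 °C
Rounded to 0.1 °C: CPT ≈ 42.4 °C

42.4 °C


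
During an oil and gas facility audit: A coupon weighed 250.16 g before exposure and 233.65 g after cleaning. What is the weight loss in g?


Weight loss = initial − final
WL = 250.16 − 233.65 = 16.51 g

16.51 g


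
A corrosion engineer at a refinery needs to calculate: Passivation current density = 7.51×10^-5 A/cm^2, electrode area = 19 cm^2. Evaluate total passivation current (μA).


I = i_pass * A, then convert A → μA (×10^6)
I = 7.51×10^-5 * 19 * 10^6 = 1426.9 μA

1426.9 μA


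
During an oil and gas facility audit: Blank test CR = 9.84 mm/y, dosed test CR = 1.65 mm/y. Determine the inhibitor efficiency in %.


Apply the inhibitor-efficiency definition: IE = (CR_blank − CR_inh)/CR_blank × 100
IE = (9.84 − 1.65) / 9.84 × 100
IE = 8.19 / 9.84 × 100 = 83.2 %

83.2 %


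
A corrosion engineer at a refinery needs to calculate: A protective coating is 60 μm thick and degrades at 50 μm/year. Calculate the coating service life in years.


Service life = thickness / degradation rate
Life = 60 / 50 = 1.2 years

1.2 years


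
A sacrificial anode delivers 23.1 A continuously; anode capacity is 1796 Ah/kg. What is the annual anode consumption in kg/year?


Annual consumption = current * hours per year / capacity
Rate = 23.1 * 8760 / 1796 = 112.7 kg/year

112.7 kg/year


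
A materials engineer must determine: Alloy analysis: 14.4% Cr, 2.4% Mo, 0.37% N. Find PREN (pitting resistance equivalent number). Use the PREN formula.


Apply the PREN formula: PREN = Cr + 3.3*Mo + 16*N
PREN = 14.4 + 3.3*2.4 + 16*0.37
PREN = 14.4 + 7.92 + 5.92 = 28.24

28.24


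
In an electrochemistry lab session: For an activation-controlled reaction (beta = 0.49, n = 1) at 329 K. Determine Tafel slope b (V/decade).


Apply the Tafel slope relation: b = 2.303*R*T/(beta*n*F)
Numerator: 2.303 * 8.314 * 329 = 6299.41
Denominator: 0.49 * 1 * 96485 = 47277.65
b = 6299.41 / 47277.65 = 0.133 V/decade

0.133 V/decade


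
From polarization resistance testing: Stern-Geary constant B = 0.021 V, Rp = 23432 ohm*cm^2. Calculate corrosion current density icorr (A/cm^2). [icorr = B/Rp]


Apply the Stern-Geary relation: icorr = B / Rp
icorr = 0.021 / 23432 = 8.962×10^-7 A/cm^2

8.962×10^-7 A/cm^2


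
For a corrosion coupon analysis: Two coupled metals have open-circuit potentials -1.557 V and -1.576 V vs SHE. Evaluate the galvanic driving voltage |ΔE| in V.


Driving voltage is the absolute potential difference.
|ΔE| = |-1.557 − (-1.576)| = 0.019 V

0.019 V


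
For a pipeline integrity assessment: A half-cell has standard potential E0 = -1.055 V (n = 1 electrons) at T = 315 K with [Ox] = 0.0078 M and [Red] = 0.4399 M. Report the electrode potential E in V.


Apply the Nernst equation: E = E0 + (RT/nF)*ln([Ox]/[Red])
Step 1: RT/nF = 8.314*315/(1*96485) = 0.02714318 V
Step 2: [Ox]/[Red] = 0.0078/0.4399 = 0.017731
Step 3: ln(0.017731) = -4.032441
Step 4: correction = 0.02714318 * -4.032441 = -0.1095 V
E = -1.055 + -0.1095 = -1.1645 V

-1.1645 V


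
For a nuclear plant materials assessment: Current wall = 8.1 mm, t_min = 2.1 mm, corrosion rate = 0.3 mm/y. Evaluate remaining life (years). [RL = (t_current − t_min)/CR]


Apply the remaining-life relation: RL = (t_current − t_min) / CR
RL = (8.1 − 2.1) / 0.3 = 6.0 / 0.3 = 20.0 years

20.0 years


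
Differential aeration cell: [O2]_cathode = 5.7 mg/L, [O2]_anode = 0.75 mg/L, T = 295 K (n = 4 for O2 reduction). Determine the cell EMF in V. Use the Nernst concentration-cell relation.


Apply the Nernst concentration-cell relation: E = (RT/nF)*ln(C_cathode/C_anode)
RT/nF = 8.314*295/(4*96485) = 0.00635495 V
ln(5.7/0.75) = 2.02815
E = 0.00635495 * 2.02815 = 0.01289 V

0.01289 V


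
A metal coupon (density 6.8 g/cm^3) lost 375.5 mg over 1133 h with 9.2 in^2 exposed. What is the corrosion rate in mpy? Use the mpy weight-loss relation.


Apply the mpy weight-loss relation: CR = 534 * W / (D * A * T)
Numerator: 534 * 375.5 = 200517.0
Denominator: 6.8 * 9.2 * 1133 = 70880.48
CR = 200517.0 / 70880.48 = 2.829 mpy

2.829 mpy


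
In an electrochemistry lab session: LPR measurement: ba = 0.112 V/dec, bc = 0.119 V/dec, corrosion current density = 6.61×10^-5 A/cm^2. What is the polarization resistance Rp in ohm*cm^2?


Apply the Stern-Geary equation: Rp = ba*bc / (2.303*icorr*(ba+bc))
ba*bc = 0.112*0.119 = 0.013328
ba+bc = 0.231; 2.303*icorr*(ba+bc) = 2.303*6.61×10^-5*0.231 = 3.5164737×10^-5
Rp = 0.013328 / 3.5164737×10^-5 = 379.0 ohm*cm^2

379.0 ohm*cm^2


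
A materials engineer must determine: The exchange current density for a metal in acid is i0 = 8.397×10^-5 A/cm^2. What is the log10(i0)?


i0 = 8.397×10^-5 A/cm^2
log10(i0) = -4.076

-4.076


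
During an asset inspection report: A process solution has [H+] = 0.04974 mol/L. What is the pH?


pH = −log10[H+]
pH = −log10(0.04974) = 1.3

1.3


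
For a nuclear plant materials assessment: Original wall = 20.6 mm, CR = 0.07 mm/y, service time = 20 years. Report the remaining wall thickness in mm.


Remaining wall = original − CR × time
t = 20.6 − 0.07*20 = 20.6 − 1.4 = 19.2 mm

19.2 mm
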